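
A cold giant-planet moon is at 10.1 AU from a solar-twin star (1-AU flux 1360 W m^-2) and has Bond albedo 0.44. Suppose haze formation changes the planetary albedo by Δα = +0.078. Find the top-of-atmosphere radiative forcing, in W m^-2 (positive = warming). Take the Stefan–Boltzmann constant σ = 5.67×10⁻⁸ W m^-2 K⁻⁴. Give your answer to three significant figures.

-0.260 W m^-2

Flux at the orbit: S = 1360/(10.1)² = 13.33 W m^-2.
The change in absorbed flux is Δ[S(1−α)/4] = −SΔα/4 = -0.2600 W m^-2.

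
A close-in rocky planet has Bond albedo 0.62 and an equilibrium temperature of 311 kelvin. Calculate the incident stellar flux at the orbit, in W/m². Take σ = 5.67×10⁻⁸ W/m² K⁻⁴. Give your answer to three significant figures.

From S(1−α)/4 = σT⁴: S = 4σT⁴/(1−α).
The emitted flux is σT⁴ = 530.4 W/m².
S = 4·530.4/0.38 = 5583 W/m².

5580 W/m²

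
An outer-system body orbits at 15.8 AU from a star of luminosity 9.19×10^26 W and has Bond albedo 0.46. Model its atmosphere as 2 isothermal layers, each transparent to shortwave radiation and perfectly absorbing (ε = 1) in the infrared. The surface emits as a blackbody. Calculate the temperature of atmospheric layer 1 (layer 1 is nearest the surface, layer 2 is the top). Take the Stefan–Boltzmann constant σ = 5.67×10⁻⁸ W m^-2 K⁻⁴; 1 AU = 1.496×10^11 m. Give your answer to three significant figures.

d = 15.8 × 1.496×10^11 m = 2.364×10^12 m.
S = L/(4πd²) = 13.09 W m^-2.
The effective emission temperature is T_e = [S(1−α)/(4σ)]^¼ = 74.72 K.
The net upward flux σT_e⁴ is constant between every pair of levels, so T_k⁴ = (N+1−k)T_e⁴.
T_1 = (2)^(1/4)·74.72 = 88.85 K.

88.9 K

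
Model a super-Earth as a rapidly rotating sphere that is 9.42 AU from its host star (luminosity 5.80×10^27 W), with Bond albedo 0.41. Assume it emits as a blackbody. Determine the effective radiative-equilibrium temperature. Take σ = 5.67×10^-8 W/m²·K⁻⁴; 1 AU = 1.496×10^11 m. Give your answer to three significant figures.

157 K

d = 9.42 × 1.496×10^11 m = 1.409×10^12 m.
Spreading L over a sphere of radius d: S = 5.80×10^27/(4π·1.41×10^12²) = 232.4 W/m².
The planet absorbs (1−α)S over its disc πR² and re-emits over 4πR², so the mean absorbed flux is (1−0.41)·232.4/4 = 34.28 W/m².
Balancing against σT⁴: T = (34.28/5.67×10⁻⁸)^(1/4) = 156.8 K.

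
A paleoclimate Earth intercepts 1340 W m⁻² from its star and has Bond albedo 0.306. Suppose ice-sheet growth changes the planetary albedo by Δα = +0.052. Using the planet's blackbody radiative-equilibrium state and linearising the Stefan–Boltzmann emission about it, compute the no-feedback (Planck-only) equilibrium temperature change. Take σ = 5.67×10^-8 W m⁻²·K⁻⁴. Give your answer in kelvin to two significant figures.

Reference equilibrium: T_e = [S(1−α)/(4σ)]^(1/4) = 253.0 K.
ΔF = −(S/4)Δα = −(1340/4)×(+0.052) = -17.42 W m⁻².
The Planck feedback parameter is 4σT_e³ = 3.675 W m⁻²/K.
So ΔT₀ = -17.42/3.675 = -4.74 K.

-4.7 K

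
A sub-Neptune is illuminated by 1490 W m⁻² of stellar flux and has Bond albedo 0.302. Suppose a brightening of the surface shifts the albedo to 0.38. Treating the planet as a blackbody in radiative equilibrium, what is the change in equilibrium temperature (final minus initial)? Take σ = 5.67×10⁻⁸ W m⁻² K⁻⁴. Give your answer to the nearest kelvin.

-8 K

With α = 0.302, T₁ = 260.2 K.
With α = 0.38, T₂ = 252.6 K.
ΔT = T₂ − T₁ = -7.596 K.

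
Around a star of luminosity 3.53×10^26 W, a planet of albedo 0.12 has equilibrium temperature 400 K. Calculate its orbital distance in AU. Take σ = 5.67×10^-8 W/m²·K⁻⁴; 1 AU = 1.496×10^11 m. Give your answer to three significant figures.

Required flux: S = 4σT⁴/(1−α) = 6598 W/m².
From L = 4πd²S, d = √(3.53×10^26/(4π·6598)) = 6.525×10^10 m = 0.4362 AU.

0.436 AU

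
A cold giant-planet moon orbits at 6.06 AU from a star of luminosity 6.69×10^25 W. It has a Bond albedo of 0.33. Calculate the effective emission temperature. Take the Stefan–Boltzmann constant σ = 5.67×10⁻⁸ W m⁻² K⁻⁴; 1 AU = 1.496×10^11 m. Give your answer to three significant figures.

66.1 K

Orbital distance: d = 6.06 AU = 9.066×10^11 m.
S = L/(4πd²) = 6.478 W m⁻².
Absorbed flux (global mean): S(1−α)/4 = 6.478·0.67/4 = 1.085 W m⁻².
Balancing against σT⁴: T = (1.085/5.67×10⁻⁸)^(1/4) = 66.14 K.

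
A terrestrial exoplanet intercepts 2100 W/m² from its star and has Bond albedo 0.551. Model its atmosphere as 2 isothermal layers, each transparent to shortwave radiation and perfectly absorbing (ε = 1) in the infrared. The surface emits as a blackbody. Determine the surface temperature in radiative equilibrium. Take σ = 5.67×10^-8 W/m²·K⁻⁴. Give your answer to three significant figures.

OLR = S(1−α)/4 = 235.7 W/m²; the top layer radiates at T_e = 253.9 K.
Layer-by-layer balance gives σT_s⁴ = (N+1)σT_e⁴, so T_s = 3^¼·253.9 = 334.2 K.

334 kelvin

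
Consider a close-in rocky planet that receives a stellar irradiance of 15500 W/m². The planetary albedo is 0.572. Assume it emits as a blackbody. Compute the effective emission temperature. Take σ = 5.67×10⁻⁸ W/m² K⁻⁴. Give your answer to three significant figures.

Averaging over the sphere, the absorbed flux is S(1−α)/4 = 1659 W/m².
Set σT⁴ = 1659 → T = (1659/σ)^(1/4) = 413.6 K.

414 K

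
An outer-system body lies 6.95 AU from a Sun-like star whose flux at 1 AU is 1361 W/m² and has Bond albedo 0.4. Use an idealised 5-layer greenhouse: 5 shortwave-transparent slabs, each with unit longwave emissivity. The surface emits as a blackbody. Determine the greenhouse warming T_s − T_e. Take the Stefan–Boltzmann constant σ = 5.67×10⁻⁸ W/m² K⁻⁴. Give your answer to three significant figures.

Irradiance scales as 1/d², so S = 1361 W/m² × (1/6.95)² = 28.18 W/m².
OLR = S(1−α)/4 = 4.226 W/m²; the top layer radiates at T_e = 92.92 K.
T_s = (N+1)^(1/4)·T_e = 145.4 K.
So the greenhouse effect raises the surface by 145.4 − 92.92 = 52.51 K.

52.5 K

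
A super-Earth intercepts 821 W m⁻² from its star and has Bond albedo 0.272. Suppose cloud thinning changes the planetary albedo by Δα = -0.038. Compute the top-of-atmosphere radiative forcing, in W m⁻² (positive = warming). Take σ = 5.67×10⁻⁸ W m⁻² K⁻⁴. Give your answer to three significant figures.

7.80 W m⁻²

ΔF = −(S/4)Δα = −(821.0/4)×(-0.038) = 7.800 W m⁻².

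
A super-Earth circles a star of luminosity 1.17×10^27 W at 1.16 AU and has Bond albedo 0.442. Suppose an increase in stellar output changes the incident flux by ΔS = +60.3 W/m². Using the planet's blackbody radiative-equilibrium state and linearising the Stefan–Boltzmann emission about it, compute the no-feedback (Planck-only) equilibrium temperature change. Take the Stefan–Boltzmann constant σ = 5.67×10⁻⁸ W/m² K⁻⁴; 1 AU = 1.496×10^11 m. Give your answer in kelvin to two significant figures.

1.4 K

Orbital distance: d = 1.16 AU = 1.735×10^11 m.
Spreading L over a sphere of radius d: S = 1.17×10^27/(4π·1.74×10^11²) = 3092 W/m².
Reference equilibrium: T_e = [S(1−α)/(4σ)]^(1/4) = 295.3 K.
ΔF = Δ[S(1−α)]/4 = (1−0.442)·+60.3/4 = 8.412 W/m².
The Planck feedback parameter is 4σT_e³ = 5.842 W/m²/K.
ΔT₀ = ΔF/λ_P = 8.412/5.842 = 1.44 K.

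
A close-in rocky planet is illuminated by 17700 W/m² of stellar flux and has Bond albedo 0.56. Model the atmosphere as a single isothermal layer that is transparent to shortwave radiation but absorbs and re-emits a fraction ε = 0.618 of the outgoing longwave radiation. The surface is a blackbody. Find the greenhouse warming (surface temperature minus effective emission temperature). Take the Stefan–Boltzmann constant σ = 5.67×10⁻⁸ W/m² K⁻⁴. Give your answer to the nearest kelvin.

42 kelvin

At the top of the atmosphere, σT_e⁴ = S(1−α)/4 = 1947 W/m², giving T_e = 430.5 K.
The surface balance (absorbed SW + ε·downward IR = σT_s⁴) with T_a⁴ = T_s⁴/2 reduces to T_s = T_e·[2/(2−ε)]^¼ = 472.1 K.
T_s − T_e = 472.1 − 430.5 = 41.67 K.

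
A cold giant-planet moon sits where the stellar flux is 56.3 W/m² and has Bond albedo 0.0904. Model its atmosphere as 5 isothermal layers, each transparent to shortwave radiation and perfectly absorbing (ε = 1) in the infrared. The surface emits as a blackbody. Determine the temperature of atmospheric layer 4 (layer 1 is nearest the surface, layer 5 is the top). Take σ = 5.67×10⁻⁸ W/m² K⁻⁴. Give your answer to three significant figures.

OLR = S(1−α)/4 = 12.80 W/m²; the top layer radiates at T_e = 122.6 K.
Each opaque layer satisfies 2T_j⁴ = T_{j−1}⁴ + T_{j+1}⁴, giving T_k⁴ = (N+1−k)T_e⁴.
With k = 4: T_4 = (5+1−4)^¼·122.6 K = 145.8 K.

146 K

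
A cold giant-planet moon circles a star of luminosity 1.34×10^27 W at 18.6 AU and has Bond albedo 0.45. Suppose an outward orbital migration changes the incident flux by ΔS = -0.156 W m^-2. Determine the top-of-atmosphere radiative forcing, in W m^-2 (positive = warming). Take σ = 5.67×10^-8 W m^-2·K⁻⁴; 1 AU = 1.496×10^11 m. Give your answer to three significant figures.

-0.0215 W m^-2

d = 18.6 × 1.496×10^11 m = 2.783×10^12 m.
Flux at the orbit: S = L/(4πd²) = 1.34×10^27/(4π·(2.78×10^12)²) = 13.77 W m^-2.
ΔF = Δ[S(1−α)]/4 = (1−0.45)·-0.156/4 = -0.02145 W m^-2.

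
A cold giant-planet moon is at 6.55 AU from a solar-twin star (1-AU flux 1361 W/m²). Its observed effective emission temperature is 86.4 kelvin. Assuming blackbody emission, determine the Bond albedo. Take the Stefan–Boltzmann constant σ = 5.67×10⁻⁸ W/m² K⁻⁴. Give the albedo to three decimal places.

0.602

Flux at the orbit: S = 1361/(6.55)² = 31.72 W/m².
Rearranging the radiative balance, α = 1 − 4σT⁴/S.
σT⁴ = 3.160 W/m², so 4σT⁴ = 12.64 W/m².
1−α = 12.64/31.72 = 0.3984, so α = 0.6016.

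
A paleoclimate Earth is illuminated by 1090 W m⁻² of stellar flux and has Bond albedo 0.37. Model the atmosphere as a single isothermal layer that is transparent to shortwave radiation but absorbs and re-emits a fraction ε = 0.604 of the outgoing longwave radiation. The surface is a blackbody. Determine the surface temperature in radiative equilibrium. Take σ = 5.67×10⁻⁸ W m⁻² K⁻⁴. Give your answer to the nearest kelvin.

Effective emission temperature (TOA balance): σT_e⁴ = S(1−α)/4 = 171.7 W m⁻² → T_e = 234.6 K.
For a single slab of emissivity ε, T_s⁴ = 2T_e⁴/(2−ε); thus T_s = 234.6·(1.433)^(1/4) = 256.6 K.

257 K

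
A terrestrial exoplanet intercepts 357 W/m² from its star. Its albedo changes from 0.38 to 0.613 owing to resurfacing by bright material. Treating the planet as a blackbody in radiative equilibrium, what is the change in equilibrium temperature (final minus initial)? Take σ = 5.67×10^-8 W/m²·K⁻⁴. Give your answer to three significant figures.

-19.6 kelvin

With α = 0.38, T₁ = 176.7 K.
After:  T₂ = [357.0·0.387/(4σ)]^(1/4) = 157.1 K.
ΔT = T₂ − T₁ = -19.65 K.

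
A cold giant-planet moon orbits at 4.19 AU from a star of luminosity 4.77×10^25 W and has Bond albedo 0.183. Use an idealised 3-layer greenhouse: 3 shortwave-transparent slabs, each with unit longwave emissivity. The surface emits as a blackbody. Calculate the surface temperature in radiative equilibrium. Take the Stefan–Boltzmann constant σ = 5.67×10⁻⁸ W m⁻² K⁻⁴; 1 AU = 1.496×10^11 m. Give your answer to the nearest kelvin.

109 K

Orbital distance: d = 4.19 AU = 6.268×10^11 m.
Flux at the orbit: S = L/(4πd²) = 4.77×10^25/(4π·(6.27×10^11)²) = 9.661 W m⁻².
Top-of-atmosphere balance: σT_e⁴ = S(1−α)/4 = 1.973 W m⁻² → T_e = 76.81 K.
Layer-by-layer balance gives σT_s⁴ = (N+1)σT_e⁴, so T_s = 4^¼·76.81 = 108.6 K.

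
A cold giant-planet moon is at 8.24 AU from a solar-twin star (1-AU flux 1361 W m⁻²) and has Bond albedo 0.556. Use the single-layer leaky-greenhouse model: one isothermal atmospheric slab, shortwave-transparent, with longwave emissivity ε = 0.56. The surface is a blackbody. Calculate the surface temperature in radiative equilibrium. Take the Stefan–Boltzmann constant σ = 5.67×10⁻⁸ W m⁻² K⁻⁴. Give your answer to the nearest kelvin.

86 K

Flux at the orbit: S = 1361/(8.24)² = 20.04 W m⁻².
Effective emission temperature (TOA balance): σT_e⁴ = S(1−α)/4 = 2.225 W m⁻² → T_e = 79.15 K.
Surface balance with a leaky layer gives σT_s⁴ = σT_e⁴·2/(2−ε), so T_s = T_e·[2/(2−0.56)]^(1/4) = 85.92 K.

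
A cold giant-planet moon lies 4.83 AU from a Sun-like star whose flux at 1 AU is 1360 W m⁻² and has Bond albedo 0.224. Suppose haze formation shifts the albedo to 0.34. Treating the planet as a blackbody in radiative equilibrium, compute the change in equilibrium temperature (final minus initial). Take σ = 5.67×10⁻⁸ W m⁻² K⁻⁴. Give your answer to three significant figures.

Flux at the orbit: S = 1360/(4.83)² = 58.30 W m⁻².
With α = 0.224, T₁ = 118.8 K.
With α = 0.34, T₂ = 114.1 K.
ΔT = T₂ − T₁ = -4.714 K.

-4.71 kelvin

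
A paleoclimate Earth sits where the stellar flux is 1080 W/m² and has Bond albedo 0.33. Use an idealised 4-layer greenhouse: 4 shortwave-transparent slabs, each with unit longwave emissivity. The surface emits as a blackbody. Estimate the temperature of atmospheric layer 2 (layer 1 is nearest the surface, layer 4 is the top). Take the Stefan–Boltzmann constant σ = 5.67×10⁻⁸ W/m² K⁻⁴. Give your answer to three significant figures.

The effective emission temperature is T_e = [S(1−α)/(4σ)]^¼ = 237.7 K.
The net upward flux σT_e⁴ is constant between every pair of levels, so T_k⁴ = (N+1−k)T_e⁴.
With k = 2: T_2 = (4+1−2)^¼·237.7 K = 312.8 K.

313 K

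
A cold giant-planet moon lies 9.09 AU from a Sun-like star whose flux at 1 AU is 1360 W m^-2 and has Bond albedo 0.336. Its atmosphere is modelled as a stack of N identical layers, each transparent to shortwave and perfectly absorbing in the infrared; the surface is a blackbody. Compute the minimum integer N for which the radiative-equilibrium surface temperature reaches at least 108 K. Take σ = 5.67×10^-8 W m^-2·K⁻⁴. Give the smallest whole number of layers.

Flux at the orbit: S = 1360/(9.09)² = 16.46 W m^-2.
OLR = S(1−α)/4 = 2.732 W m^-2; the top layer radiates at T_e = 83.32 K.
Since T_s⁴ = (N+1)T_e⁴, we need N ≥ (T_s/T_e)⁴ − 1 = 1.823.
So N ≥ 1.823; the smallest integer is N = 2.

2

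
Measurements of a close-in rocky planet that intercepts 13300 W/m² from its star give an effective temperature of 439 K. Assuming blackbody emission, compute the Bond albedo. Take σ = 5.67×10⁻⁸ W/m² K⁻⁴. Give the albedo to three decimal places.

0.367

Rearranging the radiative balance, α = 1 − 4σT⁴/S.
σT⁴ = 2106 W/m², so 4σT⁴ = 8424 W/m².
1−α = 8424/13300 = 0.6334, so α = 0.3666.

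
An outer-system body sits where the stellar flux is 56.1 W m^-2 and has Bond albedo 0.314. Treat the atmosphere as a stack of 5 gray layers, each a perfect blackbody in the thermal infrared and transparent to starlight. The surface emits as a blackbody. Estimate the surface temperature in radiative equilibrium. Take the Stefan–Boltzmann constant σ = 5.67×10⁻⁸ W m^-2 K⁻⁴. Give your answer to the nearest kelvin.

179 kelvin

OLR = S(1−α)/4 = 9.621 W m^-2; the top layer radiates at T_e = 114.1 K.
With N = 5 opaque layers, T_s = (N+1)^(1/4)·T_e = 6^(1/4)·114.1 = 178.6 K.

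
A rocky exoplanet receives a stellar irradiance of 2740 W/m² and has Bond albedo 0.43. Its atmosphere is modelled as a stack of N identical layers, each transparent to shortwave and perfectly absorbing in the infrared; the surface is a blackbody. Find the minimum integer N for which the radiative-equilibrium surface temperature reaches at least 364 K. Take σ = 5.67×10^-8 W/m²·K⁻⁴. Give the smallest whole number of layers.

2

OLR = S(1−α)/4 = 390.5 W/m²; the top layer radiates at T_e = 288.1 K.
Since T_s⁴ = (N+1)T_e⁴, we need N ≥ (T_s/T_e)⁴ − 1 = 1.549.
The minimum whole number is N = 2.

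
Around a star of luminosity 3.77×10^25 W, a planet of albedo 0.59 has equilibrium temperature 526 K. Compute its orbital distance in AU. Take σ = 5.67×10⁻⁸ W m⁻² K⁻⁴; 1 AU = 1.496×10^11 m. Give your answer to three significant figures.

0.0563 AU

Energy balance gives S = 4σT⁴/(1−α) = 42350 W m⁻².
From L = 4πd²S, d = √(3.77×10^25/(4π·42350)) = 8.417×10^9 m = 0.05626 AU.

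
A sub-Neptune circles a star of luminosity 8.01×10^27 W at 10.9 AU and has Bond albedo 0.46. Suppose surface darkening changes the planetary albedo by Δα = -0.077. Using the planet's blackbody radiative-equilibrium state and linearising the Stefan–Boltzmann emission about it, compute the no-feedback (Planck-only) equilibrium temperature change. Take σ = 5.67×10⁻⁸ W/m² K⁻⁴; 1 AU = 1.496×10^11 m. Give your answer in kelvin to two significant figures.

5.5 kelvin

d = 10.9 × 1.496×10^11 m = 1.631×10^12 m.
S = L/(4πd²) = 239.7 W/m².
Reference equilibrium: T_e = [S(1−α)/(4σ)]^(1/4) = 154.6 K.
The change in absorbed flux is Δ[S(1−α)/4] = −SΔα/4 = 4.615 W/m².
The Planck feedback parameter is 4σT_e³ = 0.8375 W/m²/K.
Hence the no-feedback warming is ΔF/(4σT_e³) = 5.51 K.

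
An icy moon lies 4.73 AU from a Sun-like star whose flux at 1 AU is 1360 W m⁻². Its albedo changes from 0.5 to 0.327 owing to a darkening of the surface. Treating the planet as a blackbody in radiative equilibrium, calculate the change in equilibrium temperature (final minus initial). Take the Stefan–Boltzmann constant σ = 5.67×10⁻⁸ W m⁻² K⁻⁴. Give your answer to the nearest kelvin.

Irradiance scales as 1/d², so S = 1360 W m⁻² × (1/4.73)² = 60.79 W m⁻².
Before: T₁ = [60.79·0.5/(4σ)]^(1/4) = 107.6 K.
With α = 0.327, T₂ = 115.9 K.
ΔT = T₂ − T₁ = 8.297 K.

8 K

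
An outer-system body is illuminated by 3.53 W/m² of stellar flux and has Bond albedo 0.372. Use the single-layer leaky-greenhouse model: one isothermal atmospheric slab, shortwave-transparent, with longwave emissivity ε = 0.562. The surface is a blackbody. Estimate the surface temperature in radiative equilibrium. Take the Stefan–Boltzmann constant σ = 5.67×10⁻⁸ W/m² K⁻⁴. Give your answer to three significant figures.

60.7 kelvin

Effective emission temperature (TOA balance): σT_e⁴ = S(1−α)/4 = 0.5542 W/m² → T_e = 55.91 K.
Surface balance with a leaky layer gives σT_s⁴ = σT_e⁴·2/(2−ε), so T_s = T_e·[2/(2−0.562)]^(1/4) = 60.72 K.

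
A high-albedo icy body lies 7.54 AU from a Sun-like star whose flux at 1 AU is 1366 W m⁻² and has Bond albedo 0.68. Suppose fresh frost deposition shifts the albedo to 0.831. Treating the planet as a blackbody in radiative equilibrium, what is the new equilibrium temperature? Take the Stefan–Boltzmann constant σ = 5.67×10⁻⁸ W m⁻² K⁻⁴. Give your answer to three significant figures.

Irradiance scales as 1/d², so S = 1366 W m⁻² × (1/7.54)² = 24.03 W m⁻².
New equilibrium: T₂ = [(1−0.831)·24.03/(4σ)]^(1/4) = 65.05 K.

65.0 kelvin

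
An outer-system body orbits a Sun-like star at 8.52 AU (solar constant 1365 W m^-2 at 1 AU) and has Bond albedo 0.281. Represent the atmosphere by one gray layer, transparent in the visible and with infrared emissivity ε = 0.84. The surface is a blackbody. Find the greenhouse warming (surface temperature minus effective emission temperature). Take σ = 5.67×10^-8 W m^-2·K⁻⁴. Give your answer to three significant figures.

12.8 K

Irradiance scales as 1/d², so S = 1365 W m^-2 × (1/8.52)² = 18.80 W m^-2.
Effective emission temperature (TOA balance): σT_e⁴ = S(1−α)/4 = 3.380 W m^-2 → T_e = 87.87 K.
The surface balance (absorbed SW + ε·downward IR = σT_s⁴) with T_a⁴ = T_s⁴/2 reduces to T_s = T_e·[2/(2−ε)]^¼ = 100.7 K.
T_s − T_e = 100.7 − 87.87 = 12.82 K.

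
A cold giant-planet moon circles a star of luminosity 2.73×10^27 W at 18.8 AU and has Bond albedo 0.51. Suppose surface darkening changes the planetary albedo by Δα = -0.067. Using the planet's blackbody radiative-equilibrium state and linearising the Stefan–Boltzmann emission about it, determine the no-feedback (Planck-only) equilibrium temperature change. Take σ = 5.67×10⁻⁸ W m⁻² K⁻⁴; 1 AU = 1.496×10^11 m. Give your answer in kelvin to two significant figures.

Orbital distance: d = 18.8 AU = 2.812×10^12 m.
S = L/(4πd²) = 27.46 W m⁻².
The baseline emission temperature is T_e = 87.77 K.
ΔF = −(S/4)Δα = −(27.46/4)×(-0.067) = 0.4600 W m⁻².
The Planck feedback parameter is 4σT_e³ = 0.1533 W m⁻²/K.
Hence the no-feedback warming is ΔF/(4σT_e³) = 3.00 K.

3.0 kelvin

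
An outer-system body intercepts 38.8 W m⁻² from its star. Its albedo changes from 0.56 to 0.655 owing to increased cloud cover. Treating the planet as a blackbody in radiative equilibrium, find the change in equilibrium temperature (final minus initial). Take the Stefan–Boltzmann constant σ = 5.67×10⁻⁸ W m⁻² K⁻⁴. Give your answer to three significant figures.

Initial: T₁ = [S(1−0.56)/(4σ)]^(1/4) = 93.15 K.
After:  T₂ = [38.80·0.345/(4σ)]^(1/4) = 87.65 K.
Change: 87.65 − 93.15 = -5.495 K.

-5.50 kelvin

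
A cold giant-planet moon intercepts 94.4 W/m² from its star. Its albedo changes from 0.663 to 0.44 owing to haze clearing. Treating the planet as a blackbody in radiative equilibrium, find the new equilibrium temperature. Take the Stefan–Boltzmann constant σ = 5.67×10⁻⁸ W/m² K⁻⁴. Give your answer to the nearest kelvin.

124 K

New equilibrium: T₂ = [(1−0.44)·94.40/(4σ)]^(1/4) = 123.6 K.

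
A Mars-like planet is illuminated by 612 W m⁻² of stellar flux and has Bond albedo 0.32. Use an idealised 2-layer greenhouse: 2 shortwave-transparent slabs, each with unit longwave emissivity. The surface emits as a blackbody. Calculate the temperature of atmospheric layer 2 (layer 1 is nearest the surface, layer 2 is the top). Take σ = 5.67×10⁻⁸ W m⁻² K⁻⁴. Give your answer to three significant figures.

207 kelvin

The effective emission temperature is T_e = [S(1−α)/(4σ)]^¼ = 207.0 K.
The net upward flux σT_e⁴ is constant between every pair of levels, so T_k⁴ = (N+1−k)T_e⁴.
T_2 = (1)^(1/4)·207.0 = 207.0 K.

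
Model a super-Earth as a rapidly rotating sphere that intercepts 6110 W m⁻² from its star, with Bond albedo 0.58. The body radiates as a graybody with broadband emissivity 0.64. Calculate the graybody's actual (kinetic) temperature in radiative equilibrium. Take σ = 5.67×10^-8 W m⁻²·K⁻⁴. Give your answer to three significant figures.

The planet absorbs (1−α)S over its disc πR² and re-emits over 4πR², so the mean absorbed flux is (1−0.58)·6110/4 = 641.6 W m⁻².
Radiative balance εσT⁴ = 641.6 gives T = [641.6/(0.64·σ)]^(1/4) = 364.6 K.

365 K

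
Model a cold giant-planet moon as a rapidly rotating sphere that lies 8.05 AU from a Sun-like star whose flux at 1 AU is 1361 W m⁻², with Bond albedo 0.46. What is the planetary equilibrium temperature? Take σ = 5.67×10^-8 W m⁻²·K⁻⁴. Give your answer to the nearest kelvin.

Irradiance scales as 1/d², so S = 1361 W m⁻² × (1/8.05)² = 21.00 W m⁻².
The planet absorbs (1−α)S over its disc πR² and re-emits over 4πR², so the mean absorbed flux is (1−0.46)·21.00/4 = 2.835 W m⁻².
Set σT⁴ = 2.835 → T = (2.835/σ)^(1/4) = 84.09 K.

84 kelvin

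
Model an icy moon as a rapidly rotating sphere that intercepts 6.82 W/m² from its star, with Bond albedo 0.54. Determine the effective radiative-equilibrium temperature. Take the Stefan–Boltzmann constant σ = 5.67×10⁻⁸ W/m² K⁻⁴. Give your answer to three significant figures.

The planet absorbs (1−α)S over its disc πR² and re-emits over 4πR², so the mean absorbed flux is (1−0.54)·6.820/4 = 0.7843 W/m².
Balancing against σT⁴: T = (0.7843/5.67×10⁻⁸)^(1/4) = 60.99 K.

61.0 kelvin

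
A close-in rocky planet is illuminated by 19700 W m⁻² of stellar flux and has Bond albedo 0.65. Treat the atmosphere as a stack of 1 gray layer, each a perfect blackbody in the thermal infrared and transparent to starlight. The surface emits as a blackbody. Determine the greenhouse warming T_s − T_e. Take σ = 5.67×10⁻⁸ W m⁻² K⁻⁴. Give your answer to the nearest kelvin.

OLR = S(1−α)/4 = 1724 W m⁻²; the top layer radiates at T_e = 417.6 K.
Surface: T_s = (2)^¼·T_e = 496.6 K.
So the greenhouse effect raises the surface by 496.6 − 417.6 = 79.01 K.

79 kelvin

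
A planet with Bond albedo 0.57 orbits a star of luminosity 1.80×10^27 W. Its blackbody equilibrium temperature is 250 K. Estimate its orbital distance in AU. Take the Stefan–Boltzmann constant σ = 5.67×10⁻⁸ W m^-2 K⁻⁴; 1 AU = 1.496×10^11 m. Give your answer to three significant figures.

1.76 AU

The flux needed for this T is 4σT⁴/(1−0.57) = 2060 W m^-2.
Then d = [L/(4πS)]^(1/2) = 2.637×10^11 m, i.e. 1.763 AU.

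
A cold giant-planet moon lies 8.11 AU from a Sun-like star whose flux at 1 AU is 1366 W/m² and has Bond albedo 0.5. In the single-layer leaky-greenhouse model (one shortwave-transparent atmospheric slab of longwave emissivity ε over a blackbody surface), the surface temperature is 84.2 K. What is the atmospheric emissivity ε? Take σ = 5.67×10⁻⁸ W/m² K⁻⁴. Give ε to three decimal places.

0.178

Flux at the orbit: S = 1366/(8.11)² = 20.77 W/m².
TOA balance gives T_e = 82.26 K.
Inverting T_s⁴ = 2T_e⁴/(2−ε): (T_e/T_s)⁴ = 0.9109, so ε = 2(1 − 0.9109) = 0.1781.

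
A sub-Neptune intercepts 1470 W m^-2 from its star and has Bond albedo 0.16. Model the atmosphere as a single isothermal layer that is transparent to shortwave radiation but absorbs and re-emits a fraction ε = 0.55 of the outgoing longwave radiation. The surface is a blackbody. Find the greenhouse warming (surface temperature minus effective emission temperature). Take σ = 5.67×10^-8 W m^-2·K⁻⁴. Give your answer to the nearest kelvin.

23 K

Effective emission temperature (TOA balance): σT_e⁴ = S(1−α)/4 = 308.7 W m^-2 → T_e = 271.6 K.
The surface balance (absorbed SW + ε·downward IR = σT_s⁴) with T_a⁴ = T_s⁴/2 reduces to T_s = T_e·[2/(2−ε)]^¼ = 294.4 K.
Greenhouse warming: T_s − T_e = 22.74 K.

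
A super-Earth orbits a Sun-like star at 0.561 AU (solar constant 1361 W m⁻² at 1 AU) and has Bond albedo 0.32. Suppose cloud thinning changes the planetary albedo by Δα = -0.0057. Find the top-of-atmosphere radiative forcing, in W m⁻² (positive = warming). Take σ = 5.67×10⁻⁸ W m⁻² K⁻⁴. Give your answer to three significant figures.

6.16 W m⁻²

Flux at the orbit: S = 1361/(0.561)² = 4324 W m⁻².
ΔF = −(S/4)Δα = −(4324/4)×(-0.0057) = 6.162 W m⁻².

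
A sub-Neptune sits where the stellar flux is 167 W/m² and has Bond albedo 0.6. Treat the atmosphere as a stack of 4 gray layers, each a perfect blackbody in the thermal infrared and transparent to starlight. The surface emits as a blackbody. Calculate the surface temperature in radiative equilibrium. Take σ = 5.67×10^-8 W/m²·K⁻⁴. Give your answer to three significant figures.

OLR = S(1−α)/4 = 16.70 W/m²; the top layer radiates at T_e = 131.0 K.
Layer-by-layer balance gives σT_s⁴ = (N+1)σT_e⁴, so T_s = 5^¼·131.0 = 195.9 K.

196 K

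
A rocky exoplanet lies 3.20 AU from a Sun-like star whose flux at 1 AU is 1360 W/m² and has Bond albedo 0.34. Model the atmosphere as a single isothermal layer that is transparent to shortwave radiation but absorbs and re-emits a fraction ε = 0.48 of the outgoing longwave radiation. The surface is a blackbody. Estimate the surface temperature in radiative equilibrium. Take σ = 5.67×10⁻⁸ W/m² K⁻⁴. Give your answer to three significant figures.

150 kelvin

Irradiance scales as 1/d², so S = 1360 W/m² × (1/3.20)² = 132.8 W/m².
At the top of the atmosphere, σT_e⁴ = S(1−α)/4 = 21.91 W/m², giving T_e = 140.2 K.
The surface balance (absorbed SW + ε·downward IR = σT_s⁴) with T_a⁴ = T_s⁴/2 reduces to T_s = T_e·[2/(2−ε)]^¼ = 150.2 K.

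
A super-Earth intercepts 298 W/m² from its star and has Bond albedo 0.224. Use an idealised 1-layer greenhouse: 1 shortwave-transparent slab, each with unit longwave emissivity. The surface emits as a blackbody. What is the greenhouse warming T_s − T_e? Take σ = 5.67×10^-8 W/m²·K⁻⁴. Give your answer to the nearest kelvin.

34 K

OLR = S(1−α)/4 = 57.81 W/m²; the top layer radiates at T_e = 178.7 K.
Surface: T_s = (2)^¼·T_e = 212.5 K.
Warming: T_s − T_e = 33.81 K.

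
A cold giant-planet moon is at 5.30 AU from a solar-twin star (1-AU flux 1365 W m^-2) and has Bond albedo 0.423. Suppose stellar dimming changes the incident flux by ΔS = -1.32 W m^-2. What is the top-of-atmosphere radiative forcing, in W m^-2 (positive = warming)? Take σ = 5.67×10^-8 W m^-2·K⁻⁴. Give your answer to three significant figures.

-0.190 W m^-2

By the inverse-square law, S = 1365/5.30² = 48.59 W m^-2.
Only a fraction (1−α) is absorbed and it's spread over 4πR², so ΔF = (1−α)ΔS/4 = -0.1904 W m^-2.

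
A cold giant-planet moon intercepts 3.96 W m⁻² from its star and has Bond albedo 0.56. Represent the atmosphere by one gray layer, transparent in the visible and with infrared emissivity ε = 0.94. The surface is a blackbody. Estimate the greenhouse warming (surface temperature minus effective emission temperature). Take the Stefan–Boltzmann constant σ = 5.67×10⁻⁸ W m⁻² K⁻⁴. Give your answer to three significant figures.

9.06 K

The planet radiates to space at T_e = [S(1−α)/(4σ)]^(1/4) = 52.65 K.
For a single slab of emissivity ε, T_s⁴ = 2T_e⁴/(2−ε); thus T_s = 52.65·(1.887)^(1/4) = 61.70 K.
Greenhouse warming: T_s − T_e = 9.056 K.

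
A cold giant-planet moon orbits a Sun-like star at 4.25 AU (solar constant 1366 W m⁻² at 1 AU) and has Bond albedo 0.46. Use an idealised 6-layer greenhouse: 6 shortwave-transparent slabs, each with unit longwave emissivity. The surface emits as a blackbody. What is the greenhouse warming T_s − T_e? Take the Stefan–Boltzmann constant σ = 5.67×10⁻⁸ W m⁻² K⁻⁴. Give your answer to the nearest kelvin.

73 K

By the inverse-square law, S = 1366/4.25² = 75.63 W m⁻².
Top-of-atmosphere balance: σT_e⁴ = S(1−α)/4 = 10.21 W m⁻² → T_e = 115.8 K.
Surface: T_s = (7)^¼·T_e = 188.4 K.
So the greenhouse effect raises the surface by 188.4 − 115.8 = 72.58 K.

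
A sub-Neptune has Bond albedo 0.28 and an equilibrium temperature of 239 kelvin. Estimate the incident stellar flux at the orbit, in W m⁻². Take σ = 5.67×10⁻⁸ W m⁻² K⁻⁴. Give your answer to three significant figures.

1030 W m⁻²

From S(1−α)/4 = σT⁴: S = 4σT⁴/(1−α).
The emitted flux is σT⁴ = 185.0 W m⁻².
So S = 4×185.0/(1−0.28) = 1028 W m⁻².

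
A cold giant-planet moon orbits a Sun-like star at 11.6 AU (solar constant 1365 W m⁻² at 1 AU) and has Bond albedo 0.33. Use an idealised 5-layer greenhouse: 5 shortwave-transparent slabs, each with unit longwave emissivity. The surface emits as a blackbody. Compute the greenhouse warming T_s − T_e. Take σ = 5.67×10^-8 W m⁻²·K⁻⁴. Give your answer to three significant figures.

Flux at the orbit: S = 1365/(11.6)² = 10.14 W m⁻².
The effective emission temperature is T_e = [S(1−α)/(4σ)]^¼ = 73.99 K.
Surface: T_s = (6)^¼·T_e = 115.8 K.
Warming: T_s − T_e = 41.81 K.

41.8 kelvin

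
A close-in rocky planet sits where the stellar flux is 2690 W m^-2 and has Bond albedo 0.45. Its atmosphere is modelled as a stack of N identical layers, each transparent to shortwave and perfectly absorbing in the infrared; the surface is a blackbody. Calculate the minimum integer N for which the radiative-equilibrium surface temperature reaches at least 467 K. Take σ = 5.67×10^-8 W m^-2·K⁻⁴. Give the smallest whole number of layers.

OLR = S(1−α)/4 = 369.9 W m^-2; the top layer radiates at T_e = 284.2 K.
Since T_s⁴ = (N+1)T_e⁴, we need N ≥ (T_s/T_e)⁴ − 1 = 6.291.
Rounding up, N = 7.

7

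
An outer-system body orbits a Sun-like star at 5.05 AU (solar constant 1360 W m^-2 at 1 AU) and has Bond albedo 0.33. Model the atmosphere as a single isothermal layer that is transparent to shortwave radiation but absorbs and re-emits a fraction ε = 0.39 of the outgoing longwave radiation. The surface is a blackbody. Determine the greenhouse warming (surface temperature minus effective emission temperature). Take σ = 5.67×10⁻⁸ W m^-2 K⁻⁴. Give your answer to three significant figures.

Irradiance scales as 1/d², so S = 1360 W m^-2 × (1/5.05)² = 53.33 W m^-2.
At the top of the atmosphere, σT_e⁴ = S(1−α)/4 = 8.932 W m^-2, giving T_e = 112.0 K.
For a single slab of emissivity ε, T_s⁴ = 2T_e⁴/(2−ε); thus T_s = 112.0·(1.242)^(1/4) = 118.3 K.
Greenhouse warming: T_s − T_e = 6.243 K.

6.24 kelvin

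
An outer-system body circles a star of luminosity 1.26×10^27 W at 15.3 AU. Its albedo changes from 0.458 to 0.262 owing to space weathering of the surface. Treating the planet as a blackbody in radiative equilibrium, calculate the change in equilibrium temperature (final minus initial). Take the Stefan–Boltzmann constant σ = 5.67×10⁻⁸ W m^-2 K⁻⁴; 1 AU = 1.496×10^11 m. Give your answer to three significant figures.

6.60 K

Orbital distance: d = 15.3 AU = 2.289×10^12 m.
Flux at the orbit: S = L/(4πd²) = 1.26×10^27/(4π·(2.29×10^12)²) = 19.14 W m^-2.
Initial: T₁ = [S(1−0.458)/(4σ)]^(1/4) = 82.24 K.
With α = 0.262, T₂ = 88.83 K.
Change: 88.83 − 82.24 = 6.597 K.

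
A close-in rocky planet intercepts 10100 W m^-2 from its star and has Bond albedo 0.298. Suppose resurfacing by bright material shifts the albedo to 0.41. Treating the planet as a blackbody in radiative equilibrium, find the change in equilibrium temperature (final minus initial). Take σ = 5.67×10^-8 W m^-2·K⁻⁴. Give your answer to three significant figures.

Initial: T₁ = [S(1−0.298)/(4σ)]^(1/4) = 420.5 K.
Final:   T₂ = [S(1−0.41)/(4σ)]^(1/4) = 402.6 K.
ΔT = T₂ − T₁ = -17.88 K.

-17.9 K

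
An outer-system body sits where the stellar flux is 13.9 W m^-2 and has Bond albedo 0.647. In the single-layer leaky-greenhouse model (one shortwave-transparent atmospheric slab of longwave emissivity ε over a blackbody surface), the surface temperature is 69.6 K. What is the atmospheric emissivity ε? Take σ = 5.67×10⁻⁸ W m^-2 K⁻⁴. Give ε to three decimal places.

TOA balance gives T_e = 68.20 K.
T_s⁴ = T_e⁴·2/(2−ε) → ε = 2 − 2(T_e/T_s)⁴ = 2 − 2·(68.20/69.6)⁴ = 0.1561.

0.156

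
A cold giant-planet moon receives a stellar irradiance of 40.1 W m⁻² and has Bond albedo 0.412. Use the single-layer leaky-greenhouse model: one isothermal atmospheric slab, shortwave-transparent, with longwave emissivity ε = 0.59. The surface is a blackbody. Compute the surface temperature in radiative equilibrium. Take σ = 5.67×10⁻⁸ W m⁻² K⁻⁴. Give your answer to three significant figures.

The planet radiates to space at T_e = [S(1−α)/(4σ)]^(1/4) = 101.0 K.
Surface balance with a leaky layer gives σT_s⁴ = σT_e⁴·2/(2−ε), so T_s = T_e·[2/(2−0.59)]^(1/4) = 110.2 K.

110 K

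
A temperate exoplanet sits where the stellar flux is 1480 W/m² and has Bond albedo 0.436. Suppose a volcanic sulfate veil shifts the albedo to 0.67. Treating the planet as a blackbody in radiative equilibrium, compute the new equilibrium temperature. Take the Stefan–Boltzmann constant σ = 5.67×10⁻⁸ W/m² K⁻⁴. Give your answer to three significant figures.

215 K

With the new albedo, S(1−α₂)/4 = 122.1 W/m², so T₂ = 215.4 K.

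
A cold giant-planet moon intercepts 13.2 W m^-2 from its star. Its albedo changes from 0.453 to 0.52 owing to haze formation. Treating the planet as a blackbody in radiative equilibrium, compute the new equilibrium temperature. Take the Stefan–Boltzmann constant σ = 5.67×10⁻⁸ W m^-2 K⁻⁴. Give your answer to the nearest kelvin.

New equilibrium: T₂ = [(1−0.52)·13.20/(4σ)]^(1/4) = 72.70 K.

73 kelvin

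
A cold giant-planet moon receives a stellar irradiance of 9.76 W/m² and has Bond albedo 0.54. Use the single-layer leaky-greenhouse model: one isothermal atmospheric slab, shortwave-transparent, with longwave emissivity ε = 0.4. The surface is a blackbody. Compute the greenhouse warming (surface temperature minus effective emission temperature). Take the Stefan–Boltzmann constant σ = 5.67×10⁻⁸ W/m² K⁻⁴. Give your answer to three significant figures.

3.83 kelvin

At the top of the atmosphere, σT_e⁴ = S(1−α)/4 = 1.122 W/m², giving T_e = 66.70 K.
Surface balance with a leaky layer gives σT_s⁴ = σT_e⁴·2/(2−ε), so T_s = T_e·[2/(2−0.4)]^(1/4) = 70.53 K.
The atmosphere warms the surface by 3.827 K.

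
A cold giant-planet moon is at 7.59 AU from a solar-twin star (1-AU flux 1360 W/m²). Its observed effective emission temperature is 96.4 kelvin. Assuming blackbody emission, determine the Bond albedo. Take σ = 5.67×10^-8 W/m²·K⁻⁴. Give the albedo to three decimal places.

0.170

By the inverse-square law, S = 1360/7.59² = 23.61 W/m².
From σT⁴ = S(1−α)/4 we invert for α: 1−α = 4σT⁴/S.
σT⁴ = 4.897 W/m², so 4σT⁴ = 19.59 W/m².
Hence α = 1 − 19.59/23.61 = 0.1703.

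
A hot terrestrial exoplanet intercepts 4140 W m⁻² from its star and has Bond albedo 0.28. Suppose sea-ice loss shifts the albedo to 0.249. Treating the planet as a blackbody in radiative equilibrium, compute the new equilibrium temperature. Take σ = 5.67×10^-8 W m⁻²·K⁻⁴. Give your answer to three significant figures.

New equilibrium: T₂ = [(1−0.249)·4140/(4σ)]^(1/4) = 342.2 K.

342 K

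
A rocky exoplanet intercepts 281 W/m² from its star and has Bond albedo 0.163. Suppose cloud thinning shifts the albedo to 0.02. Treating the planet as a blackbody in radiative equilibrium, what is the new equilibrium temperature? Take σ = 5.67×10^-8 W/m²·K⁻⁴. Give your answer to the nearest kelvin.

187 K

With the new albedo, S(1−α₂)/4 = 68.84 W/m², so T₂ = 186.7 K.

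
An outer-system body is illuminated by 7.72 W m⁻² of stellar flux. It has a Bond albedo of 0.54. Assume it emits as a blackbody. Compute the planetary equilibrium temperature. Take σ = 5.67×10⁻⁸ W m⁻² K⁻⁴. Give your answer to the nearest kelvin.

63 kelvin

Absorbed flux (global mean): S(1−α)/4 = 7.720·0.46/4 = 0.8878 W m⁻².
In equilibrium σT⁴ equals this, so T = 62.90 K.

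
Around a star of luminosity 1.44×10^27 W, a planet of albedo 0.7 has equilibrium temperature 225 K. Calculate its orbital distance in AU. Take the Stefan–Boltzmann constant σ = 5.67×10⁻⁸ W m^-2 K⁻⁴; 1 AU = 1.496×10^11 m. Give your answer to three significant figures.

1.63 AU

The flux needed for this T is 4σT⁴/(1−0.7) = 1938 W m^-2.
S = L/(4πd²) → d = √(L/4πS) = √(1.44×10^27/(4π·1938)) = 2.432×10^11 m = 1.626 AU.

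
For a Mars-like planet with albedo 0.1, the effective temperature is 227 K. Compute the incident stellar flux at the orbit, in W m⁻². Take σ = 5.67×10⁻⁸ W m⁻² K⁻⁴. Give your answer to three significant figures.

Invert the energy balance for S: S = 4σT⁴/(1−α).
σT⁴ = 5.67×10⁻⁸·(227)⁴ = 150.6 W m⁻².
So S = 4×150.6/(1−0.1) = 669.1 W m⁻².

669 W m⁻²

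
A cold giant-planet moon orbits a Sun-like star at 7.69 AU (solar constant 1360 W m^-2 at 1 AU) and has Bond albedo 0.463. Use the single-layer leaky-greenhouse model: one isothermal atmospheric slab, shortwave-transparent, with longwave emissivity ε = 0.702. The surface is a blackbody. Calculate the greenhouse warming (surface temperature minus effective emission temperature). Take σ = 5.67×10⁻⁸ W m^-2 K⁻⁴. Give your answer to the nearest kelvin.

10 K

Irradiance scales as 1/d², so S = 1360 W m^-2 × (1/7.69)² = 23.00 W m^-2.
Effective emission temperature (TOA balance): σT_e⁴ = S(1−α)/4 = 3.087 W m^-2 → T_e = 85.90 K.
Surface balance with a leaky layer gives σT_s⁴ = σT_e⁴·2/(2−ε), so T_s = T_e·[2/(2−0.702)]^(1/4) = 95.71 K.
The atmosphere warms the surface by 9.805 K.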